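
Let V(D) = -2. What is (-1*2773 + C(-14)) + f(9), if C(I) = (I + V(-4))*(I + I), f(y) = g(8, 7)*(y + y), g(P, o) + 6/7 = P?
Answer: -15375/7 ≈ -2196.4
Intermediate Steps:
g(P, o) = -6/7 + P
f(y) = 100*y/7 (f(y) = (-6/7 + 8)*(y + y) = 50*(2*y)/7 = 100*y/7)
C(I) = 2*I*(-2 + I) (C(I) = (I - 2)*(I + I) = (-2 + I)*(2*I) = 2*I*(-2 + I))
(-1*2773 + C(-14)) + f(9) = (-1*2773 + 2*(-14)*(-2 - 14)) + (100/7)*9 = (-2773 + 2*(-14)*(-16)) + 900/7 = (-2773 + 448) + 900/7 = -2325 + 900/7 = -15375/7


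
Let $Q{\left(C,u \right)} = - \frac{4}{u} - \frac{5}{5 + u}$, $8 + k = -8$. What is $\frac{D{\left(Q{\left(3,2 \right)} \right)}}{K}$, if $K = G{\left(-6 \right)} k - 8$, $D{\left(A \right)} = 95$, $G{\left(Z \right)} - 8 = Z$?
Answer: $- \frac{19}{8} \approx -2.375$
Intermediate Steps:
$G{\left(Z \right)} = 8 + Z$
$k = -16$ ($k = -8 - 8 = -16$)
$Q{\left(C,u \right)} = - \frac{5}{5 + u} - \frac{4}{u}$
$K = -40$ ($K = \left(8 - 6\right) \left(-16\right) - 8 = 2 \left(-16\right) - 8 = -32 - 8 = -40$)
$\frac{D{\left(Q{\left(3,2 \right)} \right)}}{K} = \frac{95}{-40} = 95 \left(- \frac{1}{40}\right) = - \frac{19}{8}$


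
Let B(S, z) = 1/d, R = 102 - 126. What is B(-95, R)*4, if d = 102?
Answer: 2/51 ≈ 0.039216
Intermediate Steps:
R = -24
B(S, z) = 1/102
B(-95, R)*4 = (1/102)*4 = 2/51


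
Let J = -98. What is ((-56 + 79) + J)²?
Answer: 5625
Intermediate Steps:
((-56 + 79) + J)² = ((-56 + 79) - 98)² = (23 - 98)² = (-75)² = 5625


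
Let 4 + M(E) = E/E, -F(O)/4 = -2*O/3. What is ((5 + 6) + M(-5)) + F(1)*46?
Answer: 392/3 ≈ 130.67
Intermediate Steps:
F(O) = 8*O/3 (F(O) = -4*(-2*O)/3 = -(-8)*O/3 = 8*O/3)
M(E) = -3 (M(E) = -4 + E/E = -4 + 1 = -3)
((5 + 6) + M(-5)) + F(1)*46 = ((5 + 6) - 3) + ((8/3)*1)*46 = (11 - 3) + (8/3)*46 = 8 + 368/3 = 392/3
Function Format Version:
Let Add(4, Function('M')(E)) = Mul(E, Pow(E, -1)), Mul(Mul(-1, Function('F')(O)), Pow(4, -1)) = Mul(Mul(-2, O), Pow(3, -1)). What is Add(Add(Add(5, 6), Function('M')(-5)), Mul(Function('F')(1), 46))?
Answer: Rational(392, 3) ≈ 130.67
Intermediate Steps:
Function('F')(O) = Mul(Rational(8, 3), O) (Function('F')(O) = Mul(-4, Mul(Mul(-2, O), Pow(3, -1))) = Mul(-4, Mul(Mul(-2, O), Rational(1, 3))) = Mul(-4, Mul(Rational(-2, 3), O)) = Mul(Rational(8, 3), O))
Function('M')(E) = -3 (Function('M')(E) = Add(-4, Mul(E, Pow(E, -1))) = Add(-4, 1) = -3)
Add(Add(Add(5, 6), Function('M')(-5)), Mul(Function('F')(1), 46)) = Add(Add(Add(5, 6), -3), Mul(Mul(Rational(8, 3), 1), 46)) = Add(Add(11, -3), Mul(Rational(8, 3), 46)) = Add(8, Rational(368, 3)) = Rational(392, 3)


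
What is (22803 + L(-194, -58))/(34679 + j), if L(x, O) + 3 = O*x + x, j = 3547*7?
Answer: 33/58 ≈ 0.56897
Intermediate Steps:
j = 24829
L(x, O) = -3 + x + O*x (L(x, O) = -3 + (O*x + x) = -3 + (x + O*x) = -3 + x + O*x)
(22803 + L(-194, -58))/(34679 + j) = (22803 + (-3 - 194 - 58*(-194)))/(34679 + 24829) = (22803 + (-3 - 194 + 11252))/59508 = (22803 + 11055)*(1/59508) = 33858*(1/59508) = 33/58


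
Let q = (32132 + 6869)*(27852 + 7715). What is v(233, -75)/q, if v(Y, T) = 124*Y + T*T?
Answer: 4931/198164081 ≈ 2.4883e-5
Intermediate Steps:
v(Y, T) = T² + 124*Y (v(Y, T) = 124*Y + T² = T² + 124*Y)
q = 1387148567 (q = 39001*35567 = 1387148567)
v(233, -75)/q = ((-75)² + 124*233)/1387148567 = (5625 + 28892)*(1/1387148567) = 34517*(1/1387148567) = 4931/198164081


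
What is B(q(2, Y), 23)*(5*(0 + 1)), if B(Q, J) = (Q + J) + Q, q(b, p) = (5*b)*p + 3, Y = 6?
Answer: 745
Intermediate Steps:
q(b, p) = 3 + 5*b*p (q(b, p) = 5*b*p + 3 = 3 + 5*b*p)
B(Q, J) = J + 2*Q (B(Q, J) = (J + Q) + Q = J + 2*Q)
B(q(2, Y), 23)*(5*(0 + 1)) = (23 + 2*(3 + 5*2*6))*(5*(0 + 1)) = (23 + 2*(3 + 60))*(5*1) = (23 + 2*63)*5 = (23 + 126)*5 = 149*5 = 745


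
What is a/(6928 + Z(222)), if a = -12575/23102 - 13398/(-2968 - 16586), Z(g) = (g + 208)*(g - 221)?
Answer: 815757/42613810588 ≈ 1.9143e-5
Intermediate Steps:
Z(g) = (-221 + g)*(208 + g) (Z(g) = (208 + g)*(-221 + g) = (-221 + g)*(208 + g))
a = 10604841/75289418 (a = -12575*1/23102 - 13398/(-19554) = -12575/23102 - 13398*(-1/19554) = -12575/23102 + 2233/3259 = 10604841/75289418 ≈ 0.14085)
a/(6928 + Z(222)) = 10604841/(75289418*(6928 + (-45968 + 222**2 - 13*222))) = 10604841/(75289418*(6928 + (-45968 + 49284 - 2886))) = 10604841/(75289418*(6928 + 430)) = (10604841/75289418)/7358 = (10604841/75289418)*(1/7358) = 815757/42613810588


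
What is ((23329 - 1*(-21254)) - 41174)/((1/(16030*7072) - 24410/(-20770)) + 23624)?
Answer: 802674141330880/5562721402116317 ≈ 0.14430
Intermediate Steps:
((23329 - 1*(-21254)) - 41174)/((1/(16030*7072) - 24410/(-20770)) + 23624) = ((23329 + 21254) - 41174)/(((1/16030)*(1/7072) - 24410*(-1/20770)) + 23624) = (44583 - 41174)/((1/113364160 + 2441/2077) + 23624) = 3409/(276721916637/235457360320 + 23624) = 3409/(5562721402116317/235457360320) = 3409*(235457360320/5562721402116317) = 802674141330880/5562721402116317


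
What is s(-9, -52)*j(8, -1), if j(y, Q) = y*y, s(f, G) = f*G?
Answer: 29952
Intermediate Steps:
s(f, G) = G*f
j(y, Q) = y²
s(-9, -52)*j(8, -1) = -52*(-9)*8² = 468*64 = 29952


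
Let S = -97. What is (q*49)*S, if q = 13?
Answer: -61789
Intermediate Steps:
(q*49)*S = (13*49)*(-97) = 637*(-97) = -61789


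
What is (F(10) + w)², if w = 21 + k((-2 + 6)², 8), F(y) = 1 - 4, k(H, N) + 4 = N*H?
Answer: 20164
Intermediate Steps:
k(H, N) = -4 + H*N (k(H, N) = -4 + N*H = -4 + H*N)
F(y) = -3
w = 145 (w = 21 + (-4 + (-2 + 6)²*8) = 21 + (-4 + 4²*8) = 21 + (-4 + 16*8) = 21 + (-4 + 128) = 21 + 124 = 145)
(F(10) + w)² = (-3 + 145)² = 142² = 20164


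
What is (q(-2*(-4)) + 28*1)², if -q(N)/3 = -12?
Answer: 4096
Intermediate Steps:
q(N) = 36 (q(N) = -3*(-12) = 36)
(q(-2*(-4)) + 28*1)² = (36 + 28*1)² = (36 + 28)² = 64² = 4096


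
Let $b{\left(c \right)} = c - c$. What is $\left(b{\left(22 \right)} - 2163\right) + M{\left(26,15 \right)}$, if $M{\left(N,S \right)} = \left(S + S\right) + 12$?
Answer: $-2121$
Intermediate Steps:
$b{\left(c \right)} = 0$
$M{\left(N,S \right)} = 12 + 2 S$ ($M{\left(N,S \right)} = 2 S + 12 = 12 + 2 S$)
$\left(b{\left(22 \right)} - 2163\right) + M{\left(26,15 \right)} = \left(0 - 2163\right) + \left(12 + 2 \cdot 15\right) = -2163 + \left(12 + 30\right) = -2163 + 42 = -2121$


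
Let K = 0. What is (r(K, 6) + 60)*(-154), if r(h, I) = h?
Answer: -9240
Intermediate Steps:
(r(K, 6) + 60)*(-154) = (0 + 60)*(-154) = 60*(-154) = -9240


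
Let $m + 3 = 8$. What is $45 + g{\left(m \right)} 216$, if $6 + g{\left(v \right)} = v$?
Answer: $-171$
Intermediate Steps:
$m = 5$ ($m = -3 + 8 = 5$)
$g{\left(v \right)} = -6 + v$
$45 + g{\left(m \right)} 216 = 45 + \left(-6 + 5\right) 216 = 45 - 216 = -171$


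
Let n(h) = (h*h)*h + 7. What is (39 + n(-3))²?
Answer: 361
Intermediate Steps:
n(h) = 7 + h³ (n(h) = h²*h + 7 = h³ + 7 = 7 + h³)
(39 + n(-3))² = (39 + (7 + (-3)³))² = (39 + (7 - 27))² = (39 - 20)² = 19² = 361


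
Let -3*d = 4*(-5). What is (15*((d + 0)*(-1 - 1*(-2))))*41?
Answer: 4100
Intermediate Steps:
d = 20/3 (d = -4*(-5)/3 = -⅓*(-20) = 20/3 ≈ 6.6667)
(15*((d + 0)*(-1 - 1*(-2))))*41 = (15*((20/3 + 0)*(-1 - 1*(-2))))*41 = (15*(20*(-1 + 2)/3))*41 = (15*((20/3)*1))*41 = (15*(20/3))*41 = 100*41 = 4100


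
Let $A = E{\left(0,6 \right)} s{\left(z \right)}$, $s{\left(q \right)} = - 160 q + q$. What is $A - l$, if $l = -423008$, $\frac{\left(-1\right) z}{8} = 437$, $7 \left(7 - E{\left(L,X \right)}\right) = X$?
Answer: $\frac{26863208}{7} \approx 3.8376 \cdot 10^{6}$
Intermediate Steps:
$E{\left(L,X \right)} = 7 - \frac{X}{7}$
$z = -3496$ ($z = \left(-8\right) 437 = -3496$)
$s{\left(q \right)} = - 159 q$
$A = \frac{23902152}{7}$ ($A = \left(7 - \frac{6}{7}\right) \left(\left(-159\right) \left(-3496\right)\right) = \left(7 - \frac{6}{7}\right) 555864 = \frac{43}{7} \cdot 555864 = \frac{23902152}{7} \approx 3.4146 \cdot 10^{6}$)
$A - l = \frac{23902152}{7} - -423008 = \frac{23902152}{7} + 423008 = \frac{26863208}{7}$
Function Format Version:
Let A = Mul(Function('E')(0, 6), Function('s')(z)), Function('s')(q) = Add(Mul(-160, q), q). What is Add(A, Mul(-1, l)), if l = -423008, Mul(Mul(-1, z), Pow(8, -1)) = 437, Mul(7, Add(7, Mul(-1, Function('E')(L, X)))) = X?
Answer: Rational(26863208, 7) ≈ 3.8376e+6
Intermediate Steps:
Function('E')(L, X) = Add(7, Mul(Rational(-1, 7), X))
z = -3496 (z = Mul(-8, 437) = -3496)
Function('s')(q) = Mul(-159, q)
A = Rational(23902152, 7) (A = Mul(Add(7, Mul(Rational(-1, 7), 6)), Mul(-159, -3496)) = Mul(Add(7, Rational(-6, 7)), 555864) = Mul(Rational(43, 7), 555864) = Rational(23902152, 7) ≈ 3.4146e+6)
Add(A, Mul(-1, l)) = Add(Rational(23902152, 7), Mul(-1, -423008)) = Add(Rational(23902152, 7), 423008) = Rational(26863208, 7)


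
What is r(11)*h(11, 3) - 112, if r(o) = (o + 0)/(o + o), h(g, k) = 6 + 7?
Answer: -211/2 ≈ -105.50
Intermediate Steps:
h(g, k) = 13
r(o) = 1/2 (r(o) = o/((2*o)) = o*(1/(2*o)) = 1/2)
r(11)*h(11, 3) - 112 = (1/2)*13 - 112 = 13/2 - 112 = -211/2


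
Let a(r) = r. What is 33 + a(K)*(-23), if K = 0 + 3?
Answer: -36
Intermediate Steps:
K = 3
33 + a(K)*(-23) = 33 + 3*(-23) = 33 - 69 = -36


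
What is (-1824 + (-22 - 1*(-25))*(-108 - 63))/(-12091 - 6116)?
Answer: 779/6069 ≈ 0.12836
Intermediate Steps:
(-1824 + (-22 - 1*(-25))*(-108 - 63))/(-12091 - 6116) = (-1824 + (-22 + 25)*(-171))/(-18207) = (-1824 + 3*(-171))*(-1/18207) = (-1824 - 513)*(-1/18207) = -2337*(-1/18207) = 779/6069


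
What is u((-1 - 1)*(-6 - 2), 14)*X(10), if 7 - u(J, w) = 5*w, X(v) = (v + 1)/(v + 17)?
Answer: -77/3 ≈ -25.667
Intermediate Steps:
X(v) = (1 + v)/(17 + v)
u(J, w) = 7 - 5*w
u((-1 - 1)*(-6 - 2), 14)*X(10) = (7 - 5*14)*((1 + 10)/(17 + 10)) = (7 - 70)*(11/27) = -7*11/3 = -63*11/27 = -77/3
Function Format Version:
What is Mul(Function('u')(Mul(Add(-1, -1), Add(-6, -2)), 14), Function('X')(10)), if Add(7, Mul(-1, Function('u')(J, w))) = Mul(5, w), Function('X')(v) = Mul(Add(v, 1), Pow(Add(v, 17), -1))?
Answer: Rational(-77, 3) ≈ -25.667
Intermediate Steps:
Function('X')(v) = Mul(Pow(Add(17, v), -1), Add(1, v)) (Function('X')(v) = Mul(Add(1, v), Pow(Add(17, v), -1)) = Mul(Pow(Add(17, v), -1), Add(1, v)))
Function('u')(J, w) = Add(7, Mul(-5, w)) (Function('u')(J, w) = Add(7, Mul(-1, Mul(5, w))) = Add(7, Mul(-5, w)))
Mul(Function('u')(Mul(Add(-1, -1), Add(-6, -2)), 14), Function('X')(10)) = Mul(Add(7, Mul(-5, 14)), Mul(Pow(Add(17, 10), -1), Add(1, 10))) = Mul(Add(7, -70), Mul(Pow(27, -1), 11)) = Mul(-63, Mul(Rational(1, 27), 11)) = Mul(-63, Rational(11, 27)) = Rational(-77, 3)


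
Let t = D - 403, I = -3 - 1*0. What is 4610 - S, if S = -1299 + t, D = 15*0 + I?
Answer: 6315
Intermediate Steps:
I = -3 (I = -3 + 0 = -3)
D = -3 (D = 15*0 - 3 = 0 - 3 = -3)
t = -406 (t = -3 - 403 = -406)
S = -1705 (S = -1299 - 406 = -1705)
4610 - S = 4610 - 1*(-1705) = 4610 + 1705 = 6315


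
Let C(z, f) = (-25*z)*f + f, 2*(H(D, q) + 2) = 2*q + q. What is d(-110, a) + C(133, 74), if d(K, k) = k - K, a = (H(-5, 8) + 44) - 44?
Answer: -245856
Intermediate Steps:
H(D, q) = -2 + 3*q/2 (H(D, q) = -2 + (2*q + q)/2 = -2 + (3*q)/2 = -2 + 3*q/2)
C(z, f) = f - 25*f*z (C(z, f) = -25*f*z + f = f - 25*f*z)
a = 10 (a = ((-2 + (3/2)*8) + 44) - 44 = ((-2 + 12) + 44) - 44 = (10 + 44) - 44 = 54 - 44 = 10)
d(-110, a) + C(133, 74) = (10 - 1*(-110)) + 74*(1 - 25*133) = (10 + 110) + 74*(1 - 3325) = 120 + 74*(-3324) = 120 - 245976 = -245856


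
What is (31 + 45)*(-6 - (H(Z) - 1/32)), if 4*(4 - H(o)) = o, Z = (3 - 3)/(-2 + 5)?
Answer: -6061/8 ≈ -757.63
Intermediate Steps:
Z = 0 (Z = 0/3 = 0*(1/3) = 0)
H(o) = 4 - o/4
(31 + 45)*(-6 - (H(Z) - 1/32)) = (31 + 45)*(-6 - ((4 - 1/4*0) - 1/32)) = 76*(-6 - ((4 + 0) - 1*1/32)) = 76*(-6 - (4 - 1/32)) = 76*(-6 - 1*127/32) = 76*(-6 - 127/32) = 76*(-319/32) = -6061/8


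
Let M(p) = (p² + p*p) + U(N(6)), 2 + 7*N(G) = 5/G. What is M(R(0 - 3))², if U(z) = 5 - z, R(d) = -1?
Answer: 1849/36 ≈ 51.361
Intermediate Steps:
N(G) = -2/7 + 5/(7*G) (N(G) = -2/7 + (5/G)/7 = -2/7 + 5/(7*G))
M(p) = 31/6 + 2*p² (M(p) = (p² + p*p) + (5 - (5 - 2*6)/(7*6)) = (p² + p²) + (5 - (5 - 12)/(7*6)) = 2*p² + (5 - (-7)/(7*6)) = 2*p² + (5 - 1*(-⅙)) = 2*p² + (5 + ⅙) = 2*p² + 31/6 = 31/6 + 2*p²)
M(R(0 - 3))² = (31/6 + 2*(-1)²)² = (31/6 + 2*1)² = (31/6 + 2)² = (43/6)² = 1849/36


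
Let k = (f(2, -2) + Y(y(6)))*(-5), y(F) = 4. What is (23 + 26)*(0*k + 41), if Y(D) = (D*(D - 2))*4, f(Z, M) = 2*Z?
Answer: 2009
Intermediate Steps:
Y(D) = 4*D*(-2 + D) (Y(D) = (D*(-2 + D))*4 = 4*D*(-2 + D))
k = -180 (k = (2*2 + 4*4*(-2 + 4))*(-5) = (4 + 4*4*2)*(-5) = (4 + 32)*(-5) = 36*(-5) = -180)
(23 + 26)*(0*k + 41) = (23 + 26)*(0*(-180) + 41) = 49*(0 + 41) = 49*41 = 2009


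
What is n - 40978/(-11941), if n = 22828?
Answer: 272630126/11941 ≈ 22831.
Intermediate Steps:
n - 40978/(-11941) = 22828 - 40978/(-11941) = 22828 - 40978*(-1/11941) = 22828 + 40978/11941 = 272630126/11941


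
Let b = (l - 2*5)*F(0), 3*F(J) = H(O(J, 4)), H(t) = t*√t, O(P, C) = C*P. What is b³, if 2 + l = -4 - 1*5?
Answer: 0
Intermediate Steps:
l = -11 (l = -2 + (-4 - 1*5) = -2 + (-4 - 5) = -2 - 9 = -11)
H(t) = t^(3/2)
F(J) = 8*J^(3/2)/3 (F(J) = (4*J)^(3/2)/3 = (8*J^(3/2))/3 = 8*J^(3/2)/3)
b = 0 (b = (-11 - 2*5)*(8*0^(3/2)/3) = (-11 - 10)*((8/3)*0) = -21*0 = 0)
b³ = 0³ = 0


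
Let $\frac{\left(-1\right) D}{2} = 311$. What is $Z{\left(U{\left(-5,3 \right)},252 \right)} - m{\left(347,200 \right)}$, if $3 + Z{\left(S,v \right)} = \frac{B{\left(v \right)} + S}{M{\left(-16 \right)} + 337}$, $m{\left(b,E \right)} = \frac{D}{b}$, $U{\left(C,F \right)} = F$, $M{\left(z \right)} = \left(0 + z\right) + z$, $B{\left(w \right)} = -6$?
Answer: $- \frac{128836}{105835} \approx -1.2173$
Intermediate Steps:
$D = -622$ ($D = \left(-2\right) 311 = -622$)
$M{\left(z \right)} = 2 z$ ($M{\left(z \right)} = z + z = 2 z$)
$m{\left(b,E \right)} = - \frac{622}{b}$
$Z{\left(S,v \right)} = - \frac{921}{305} + \frac{S}{305}$ ($Z{\left(S,v \right)} = -3 + \frac{-6 + S}{2 \left(-16\right) + 337} = -3 + \frac{-6 + S}{-32 + 337} = -3 + \frac{-6 + S}{305} = -3 + \left(-6 + S\right) \frac{1}{305} = -3 + \left(- \frac{6}{305} + \frac{S}{305}\right) = - \frac{921}{305} + \frac{S}{305}$)
$Z{\left(U{\left(-5,3 \right)},252 \right)} - m{\left(347,200 \right)} = \left(- \frac{921}{305} + \frac{1}{305} \cdot 3\right) - - \frac{622}{347} = \left(- \frac{921}{305} + \frac{3}{305}\right) - \left(-622\right) \frac{1}{347} = - \frac{918}{305} - - \frac{622}{347} = - \frac{918}{305} + \frac{622}{347} = - \frac{128836}{105835}$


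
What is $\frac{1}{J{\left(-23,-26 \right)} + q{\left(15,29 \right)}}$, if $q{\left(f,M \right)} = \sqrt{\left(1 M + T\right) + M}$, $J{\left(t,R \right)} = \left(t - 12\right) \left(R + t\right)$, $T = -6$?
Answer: $\frac{1715}{2941173} - \frac{2 \sqrt{13}}{2941173} \approx 0.00058065$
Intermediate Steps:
$J{\left(t,R \right)} = \left(-12 + t\right) \left(R + t\right)$
$q{\left(f,M \right)} = \sqrt{-6 + 2 M}$ ($q{\left(f,M \right)} = \sqrt{\left(1 M - 6\right) + M} = \sqrt{\left(M - 6\right) + M} = \sqrt{\left(-6 + M\right) + M} = \sqrt{-6 + 2 M}$)
$\frac{1}{J{\left(-23,-26 \right)} + q{\left(15,29 \right)}} = \frac{1}{\left(\left(-23\right)^{2} - -312 - -276 - -598\right) + \sqrt{-6 + 2 \cdot 29}} = \frac{1}{\left(529 + 312 + 276 + 598\right) + \sqrt{-6 + 58}} = \frac{1}{1715 + \sqrt{52}} = \frac{1}{1715 + 2 \sqrt{13}}$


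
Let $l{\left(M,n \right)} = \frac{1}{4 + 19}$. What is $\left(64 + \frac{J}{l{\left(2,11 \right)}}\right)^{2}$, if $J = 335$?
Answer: $60357361$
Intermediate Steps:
$l{\left(M,n \right)} = \frac{1}{23}$
$\left(64 + \frac{J}{l{\left(2,11 \right)}}\right)^{2} = \left(64 + 335 \frac{1}{\frac{1}{23}}\right)^{2} = \left(64 + 335 \cdot 23\right)^{2} = \left(64 + 7705\right)^{2} = 7769^{2} = 60357361$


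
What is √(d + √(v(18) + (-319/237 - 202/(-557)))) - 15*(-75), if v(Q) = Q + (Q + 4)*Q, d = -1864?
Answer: 1125 + √(-32482765014984 + 132009*√7197383741253)/132009 ≈ 1125.0 + 42.938*I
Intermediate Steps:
v(Q) = Q + Q*(4 + Q) (v(Q) = Q + (4 + Q)*Q = Q + Q*(4 + Q))
√(d + √(v(18) + (-319/237 - 202/(-557)))) - 15*(-75) = √(-1864 + √(18*(5 + 18) + (-319/237 - 202/(-557)))) - 15*(-75) = √(-1864 + √(18*23 + (-319*1/237 - 202*(-1/557)))) - 1*(-1125) = √(-1864 + √(414 + (-319/237 + 202/557))) + 1125 = √(-1864 + √(414 - 129809/132009)) + 1125 = √(-1864 + √(54521917/132009)) + 1125 = √(-1864 + √7197383741253/132009) + 1125 = 1125 + √(-1864 + √7197383741253/132009)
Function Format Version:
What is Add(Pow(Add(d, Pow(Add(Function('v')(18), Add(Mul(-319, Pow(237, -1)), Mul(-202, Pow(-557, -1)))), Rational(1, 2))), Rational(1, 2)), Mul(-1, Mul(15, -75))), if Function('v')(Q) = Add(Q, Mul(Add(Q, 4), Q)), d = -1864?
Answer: Add(1125, Mul(Rational(1, 132009), Pow(Add(-32482765014984, Mul(132009, Pow(7197383741253, Rational(1, 2)))), Rational(1, 2)))) ≈ Add(1125.0, Mul(42.938, I))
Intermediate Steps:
Function('v')(Q) = Add(Q, Mul(Q, Add(4, Q))) (Function('v')(Q) = Add(Q, Mul(Add(4, Q), Q)) = Add(Q, Mul(Q, Add(4, Q))))
Add(Pow(Add(d, Pow(Add(Function('v')(18), Add(Mul(-319, Pow(237, -1)), Mul(-202, Pow(-557, -1)))), Rational(1, 2))), Rational(1, 2)), Mul(-1, Mul(15, -75))) = Add(Pow(Add(-1864, Pow(Add(Mul(18, Add(5, 18)), Add(Mul(-319, Pow(237, -1)), Mul(-202, Pow(-557, -1)))), Rational(1, 2))), Rational(1, 2)), Mul(-1, Mul(15, -75))) = Add(Pow(Add(-1864, Pow(Add(Mul(18, 23), Add(Mul(-319, Rational(1, 237)), Mul(-202, Rational(-1, 557)))), Rational(1, 2))), Rational(1, 2)), Mul(-1, -1125)) = Add(Pow(Add(-1864, Pow(Add(414, Add(Rational(-319, 237), Rational(202, 557))), Rational(1, 2))), Rational(1, 2)), 1125) = Add(Pow(Add(-1864, Pow(Add(414, Rational(-129809, 132009)), Rational(1, 2))), Rational(1, 2)), 1125) = Add(Pow(Add(-1864, Pow(Rational(54521917, 132009), Rational(1, 2))), Rational(1, 2)), 1125) = Add(Pow(Add(-1864, Mul(Rational(1, 132009), Pow(7197383741253, Rational(1, 2)))), Rational(1, 2)), 1125) = Add(1125, Pow(Add(-1864, Mul(Rational(1, 132009), Pow(7197383741253, Rational(1, 2)))), Rational(1, 2)))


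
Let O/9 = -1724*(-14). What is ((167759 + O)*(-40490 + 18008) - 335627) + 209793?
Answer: -8655313640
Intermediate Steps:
O = 217224 (O = 9*(-1724*(-14)) = 9*24136 = 217224)
((167759 + O)*(-40490 + 18008) - 335627) + 209793 = ((167759 + 217224)*(-40490 + 18008) - 335627) + 209793 = (384983*(-22482) - 335627) + 209793 = (-8655187806 - 335627) + 209793 = -8655523433 + 209793 = -8655313640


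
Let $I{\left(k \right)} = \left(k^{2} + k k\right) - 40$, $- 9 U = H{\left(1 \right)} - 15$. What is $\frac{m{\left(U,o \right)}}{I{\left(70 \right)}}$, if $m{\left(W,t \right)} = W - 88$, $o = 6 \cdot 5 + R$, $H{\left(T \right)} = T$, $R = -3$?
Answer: $- \frac{389}{43920} \approx -0.008857$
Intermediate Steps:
$U = \frac{14}{9}$ ($U = - \frac{1 - 15}{9} = \left(- \frac{1}{9}\right) \left(-14\right) = \frac{14}{9} \approx 1.5556$)
$o = 27$ ($o = 6 \cdot 5 - 3 = 30 - 3 = 27$)
$I{\left(k \right)} = -40 + 2 k^{2}$ ($I{\left(k \right)} = \left(k^{2} + k^{2}\right) - 40 = 2 k^{2} - 40 = -40 + 2 k^{2}$)
$m{\left(W,t \right)} = -88 + W$
$\frac{m{\left(U,o \right)}}{I{\left(70 \right)}} = \frac{-88 + \frac{14}{9}}{-40 + 2 \cdot 70^{2}} = - \frac{778}{9 \left(-40 + 2 \cdot 4900\right)} = - \frac{778}{9 \left(-40 + 9800\right)} = - \frac{778}{9 \cdot 9760} = \left(- \frac{778}{9}\right) \frac{1}{9760} = - \frac{389}{43920}$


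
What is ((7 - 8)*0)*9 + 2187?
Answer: 2187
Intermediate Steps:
((7 - 8)*0)*9 + 2187 = -1*0*9 + 2187 = 0*9 + 2187 = 0 + 2187 = 2187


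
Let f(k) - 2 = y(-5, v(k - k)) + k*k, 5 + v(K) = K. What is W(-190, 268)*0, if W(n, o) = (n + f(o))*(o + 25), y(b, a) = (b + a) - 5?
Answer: 0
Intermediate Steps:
v(K) = -5 + K
y(b, a) = -5 + a + b (y(b, a) = (a + b) - 5 = -5 + a + b)
f(k) = -13 + k² (f(k) = 2 + ((-5 + (-5 + (k - k)) - 5) + k*k) = 2 + ((-5 + (-5 + 0) - 5) + k²) = 2 + ((-5 - 5 - 5) + k²) = 2 + (-15 + k²) = -13 + k²)
W(n, o) = (25 + o)*(-13 + n + o²) (W(n, o) = (n + (-13 + o²))*(o + 25) = (-13 + n + o²)*(25 + o) = (25 + o)*(-13 + n + o²))
W(-190, 268)*0 = (-325 + 25*(-190) + 25*268² - 190*268 + 268*(-13 + 268²))*0 = (-325 - 4750 + 25*71824 - 50920 + 268*(-13 + 71824))*0 = (-325 - 4750 + 1795600 - 50920 + 268*71811)*0 = (-325 - 4750 + 1795600 - 50920 + 19245348)*0 = 20984953*0 = 0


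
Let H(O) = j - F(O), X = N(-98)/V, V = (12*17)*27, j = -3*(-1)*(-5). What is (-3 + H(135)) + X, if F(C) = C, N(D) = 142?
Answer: -421291/2754 ≈ -152.97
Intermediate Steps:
j = -15 (j = 3*(-5) = -15)
V = 5508 (V = 204*27 = 5508)
X = 71/2754 (X = 142/5508 = 142*(1/5508) = 71/2754 ≈ 0.025781)
H(O) = -15 - O
(-3 + H(135)) + X = (-3 + (-15 - 1*135)) + 71/2754 = (-3 + (-15 - 135)) + 71/2754 = (-3 - 150) + 71/2754 = -153 + 71/2754 = -421291/2754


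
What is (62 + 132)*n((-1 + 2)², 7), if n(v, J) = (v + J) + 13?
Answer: 4074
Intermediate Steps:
n(v, J) = 13 + J + v (n(v, J) = (J + v) + 13 = 13 + J + v)
(62 + 132)*n((-1 + 2)², 7) = (62 + 132)*(13 + 7 + (-1 + 2)²) = 194*(13 + 7 + 1²) = 194*(13 + 7 + 1) = 194*21 = 4074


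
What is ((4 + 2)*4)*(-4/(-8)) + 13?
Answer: 25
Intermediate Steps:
((4 + 2)*4)*(-4/(-8)) + 13 = (6*4)*(-4*(-⅛)) + 13 = 24*(½) + 13 = 12 + 13 = 25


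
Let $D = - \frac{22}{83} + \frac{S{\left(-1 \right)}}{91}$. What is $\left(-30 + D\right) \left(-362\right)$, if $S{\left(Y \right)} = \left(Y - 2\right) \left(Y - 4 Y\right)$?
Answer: $\frac{83020718}{7553} \approx 10992.0$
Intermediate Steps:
$S{\left(Y \right)} = - 3 Y \left(-2 + Y\right)$ ($S{\left(Y \right)} = \left(-2 + Y\right) \left(Y - 4 Y\right) = \left(-2 + Y\right) \left(- 3 Y\right) = - 3 Y \left(-2 + Y\right)$)
$D = - \frac{2749}{7553}$ ($D = - \frac{22}{83} + \frac{3 \left(-1\right) \left(2 - -1\right)}{91} = \left(-22\right) \frac{1}{83} + 3 \left(-1\right) \left(2 + 1\right) \frac{1}{91} = - \frac{22}{83} + 3 \left(-1\right) 3 \cdot \frac{1}{91} = - \frac{22}{83} - \frac{9}{91} = - \frac{2749}{7553} \approx -0.36396$)
$\left(-30 + D\right) \left(-362\right) = \left(-30 - \frac{2749}{7553}\right) \left(-362\right) = \left(- \frac{229339}{7553}\right) \left(-362\right) = \frac{83020718}{7553}$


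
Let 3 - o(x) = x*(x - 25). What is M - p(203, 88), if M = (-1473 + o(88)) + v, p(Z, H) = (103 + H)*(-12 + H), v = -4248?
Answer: -25778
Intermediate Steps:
o(x) = 3 - x*(-25 + x) (o(x) = 3 - x*(x - 25) = 3 - x*(-25 + x))
p(Z, H) = (-12 + H)*(103 + H)
M = -11262 (M = (-1473 + (3 - 1*88² + 25*88)) - 4248 = (-1473 + (3 - 1*7744 + 2200)) - 4248 = (-1473 + (3 - 7744 + 2200)) - 4248 = (-1473 - 5541) - 4248 = -7014 - 4248 = -11262)
M - p(203, 88) = -11262 - (-1236 + 88² + 91*88) = -11262 - (-1236 + 7744 + 8008) = -11262 - 1*14516 = -11262 - 14516 = -25778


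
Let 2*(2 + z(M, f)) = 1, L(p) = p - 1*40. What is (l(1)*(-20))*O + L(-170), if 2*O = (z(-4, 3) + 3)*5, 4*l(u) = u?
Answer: -915/4 ≈ -228.75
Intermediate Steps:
L(p) = -40 + p (L(p) = p - 40 = -40 + p)
z(M, f) = -3/2 (z(M, f) = -2 + (½)*1 = -2 + ½ = -3/2)
l(u) = u/4
O = 15/4 (O = ((-3/2 + 3)*5)/2 = ((3/2)*5)/2 = (½)*(15/2) = 15/4 ≈ 3.7500)
(l(1)*(-20))*O + L(-170) = (((¼)*1)*(-20))*(15/4) + (-40 - 170) = ((¼)*(-20))*(15/4) - 210 = -5*15/4 - 210 = -75/4 - 210 = -915/4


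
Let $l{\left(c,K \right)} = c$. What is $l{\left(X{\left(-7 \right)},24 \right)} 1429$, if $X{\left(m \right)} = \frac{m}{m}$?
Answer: $1429$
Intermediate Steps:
$X{\left(m \right)} = 1$
$l{\left(X{\left(-7 \right)},24 \right)} 1429 = 1 \cdot 1429 = 1429$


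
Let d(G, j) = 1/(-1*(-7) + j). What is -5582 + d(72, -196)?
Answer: -1054999/189 ≈ -5582.0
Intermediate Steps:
d(G, j) = 1/(7 + j)
-5582 + d(72, -196) = -5582 + 1/(7 - 196) = -5582 + 1/(-189) = -5582 - 1/189 = -1054999/189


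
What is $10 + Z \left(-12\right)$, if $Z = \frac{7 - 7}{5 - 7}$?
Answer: $10$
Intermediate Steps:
$Z = 0$ ($Z = \frac{0}{-2} = 0 \left(- \frac{1}{2}\right) = 0$)
$10 + Z \left(-12\right) = 10 + 0 \left(-12\right) = 10 + 0 = 10$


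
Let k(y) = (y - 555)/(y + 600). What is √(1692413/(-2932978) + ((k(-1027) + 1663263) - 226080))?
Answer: √46003438864847264712842/178911658 ≈ 1198.8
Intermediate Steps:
k(y) = (-555 + y)/(600 + y)
√(1692413/(-2932978) + ((k(-1027) + 1663263) - 226080)) = √(1692413/(-2932978) + (((-555 - 1027)/(600 - 1027) + 1663263) - 226080)) = √(1692413*(-1/2932978) + ((-1582/(-427) + 1663263) - 226080)) = √(-1692413/2932978 + ((-1/427*(-1582) + 1663263) - 226080)) = √(-1692413/2932978 + ((226/61 + 1663263) - 226080)) = √(-1692413/2932978 + (101459269/61 - 226080)) = √(-1692413/2932978 + 87668389/61) = √(257129352995249/178911658) = √46003438864847264712842/178911658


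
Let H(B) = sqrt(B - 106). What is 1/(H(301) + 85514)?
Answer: 6578/562511077 - sqrt(195)/7312644001 ≈ 1.1692e-5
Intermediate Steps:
H(B) = sqrt(-106 + B)
1/(H(301) + 85514) = 1/(sqrt(-106 + 301) + 85514) = 1/(sqrt(195) + 85514) = 1/(85514 + sqrt(195))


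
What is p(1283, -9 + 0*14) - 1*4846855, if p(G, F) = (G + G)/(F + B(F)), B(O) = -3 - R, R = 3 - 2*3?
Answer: -43624261/9 ≈ -4.8471e+6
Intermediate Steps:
R = -3 (R = 3 - 6 = -3)
B(O) = 0 (B(O) = -3 - 1*(-3) = -3 + 3 = 0)
p(G, F) = 2*G/F (p(G, F) = (G + G)/(F + 0) = (2*G)/F = 2*G/F)
p(1283, -9 + 0*14) - 1*4846855 = 2*1283/(-9 + 0*14) - 1*4846855 = 2*1283/(-9 + 0) - 4846855 = 2*1283/(-9) - 4846855 = 2*1283*(-⅑) - 4846855 = -2566/9 - 4846855 = -43624261/9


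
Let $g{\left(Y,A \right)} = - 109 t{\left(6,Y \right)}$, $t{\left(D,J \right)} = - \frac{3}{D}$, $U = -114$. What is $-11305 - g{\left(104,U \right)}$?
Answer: $- \frac{22719}{2} \approx -11360.0$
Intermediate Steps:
$g{\left(Y,A \right)} = \frac{109}{2}$ ($g{\left(Y,A \right)} = - 109 \left(- \frac{3}{6}\right) = - 109 \left(\left(-3\right) \frac{1}{6}\right) = \left(-109\right) \left(- \frac{1}{2}\right) = \frac{109}{2}$)
$-11305 - g{\left(104,U \right)} = -11305 - \frac{109}{2} = - \frac{22719}{2}$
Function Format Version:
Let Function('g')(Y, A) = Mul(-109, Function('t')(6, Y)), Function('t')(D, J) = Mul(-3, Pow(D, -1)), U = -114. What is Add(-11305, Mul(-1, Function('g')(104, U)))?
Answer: Rational(-22719, 2) ≈ -11360.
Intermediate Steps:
Function('g')(Y, A) = Rational(109, 2) (Function('g')(Y, A) = Mul(-109, Mul(-3, Pow(6, -1))) = Mul(-109, Mul(-3, Rational(1, 6))) = Mul(-109, Rational(-1, 2)) = Rational(109, 2))
Add(-11305, Mul(-1, Function('g')(104, U))) = Add(-11305, Mul(-1, Rational(109, 2))) = Add(-11305, Rational(-109, 2)) = Rational(-22719, 2)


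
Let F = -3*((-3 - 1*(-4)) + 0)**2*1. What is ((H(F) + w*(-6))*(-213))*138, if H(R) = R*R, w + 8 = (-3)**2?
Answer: -88182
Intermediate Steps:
F = -3 (F = -3*((-3 + 4) + 0)**2*1 = -3*(1 + 0)**2*1 = -3*1**2*1 = -3*1*1 = -3*1 = -3)
w = 1 (w = -8 + (-3)**2 = -8 + 9 = 1)
H(R) = R**2
((H(F) + w*(-6))*(-213))*138 = (((-3)**2 + 1*(-6))*(-213))*138 = ((9 - 6)*(-213))*138 = (3*(-213))*138 = -639*138 = -88182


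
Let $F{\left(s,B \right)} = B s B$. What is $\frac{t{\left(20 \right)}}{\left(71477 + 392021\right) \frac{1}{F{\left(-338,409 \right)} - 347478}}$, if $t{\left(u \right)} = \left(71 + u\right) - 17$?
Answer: $- \frac{2104872872}{231749} \approx -9082.5$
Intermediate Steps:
$F{\left(s,B \right)} = s B^{2}$
$t{\left(u \right)} = 54 + u$
$\frac{t{\left(20 \right)}}{\left(71477 + 392021\right) \frac{1}{F{\left(-338,409 \right)} - 347478}} = \frac{54 + 20}{\left(71477 + 392021\right) \frac{1}{- 338 \cdot 409^{2} - 347478}} = \frac{74}{463498 \frac{1}{\left(-338\right) 167281 - 347478}} = \frac{74}{463498 \frac{1}{-56540978 - 347478}} = \frac{74}{463498 \frac{1}{-56888456}} = \frac{74}{463498 \left(- \frac{1}{56888456}\right)} = \frac{74}{- \frac{231749}{28444228}} = 74 \left(- \frac{28444228}{231749}\right) = - \frac{2104872872}{231749}$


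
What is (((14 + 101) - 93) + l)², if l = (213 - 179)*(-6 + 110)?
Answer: 12659364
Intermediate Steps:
l = 3536 (l = 34*104 = 3536)
(((14 + 101) - 93) + l)² = (((14 + 101) - 93) + 3536)² = ((115 - 93) + 3536)² = (22 + 3536)² = 3558² = 12659364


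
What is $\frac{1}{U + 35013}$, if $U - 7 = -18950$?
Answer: $\frac{1}{16070} \approx 6.2228 \cdot 10^{-5}$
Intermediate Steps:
$U = -18943$ ($U = 7 - 18950 = -18943$)
$\frac{1}{U + 35013} = \frac{1}{-18943 + 35013} = \frac{1}{16070}$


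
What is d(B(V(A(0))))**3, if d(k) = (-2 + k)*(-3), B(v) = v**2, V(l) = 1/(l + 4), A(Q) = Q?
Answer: 804357/4096 ≈ 196.38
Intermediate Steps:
V(l) = 1/(4 + l)
d(k) = 6 - 3*k
d(B(V(A(0))))**3 = (6 - 3/(4 + 0)**2)**3 = (6 - 3*(1/4)**2)**3 = (6 - 3*1/16)**3 = (6 - 3/16)**3 = (93/16)**3 = 804357/4096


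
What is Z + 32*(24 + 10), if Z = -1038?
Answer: 50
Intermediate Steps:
Z + 32*(24 + 10) = -1038 + 32*(24 + 10) = -1038 + 32*34 = -1038 + 1088 = 50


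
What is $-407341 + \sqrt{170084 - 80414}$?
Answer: $-407341 + 7 \sqrt{1830} \approx -4.0704 \cdot 10^{5}$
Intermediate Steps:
$-407341 + \sqrt{170084 - 80414} = -407341 + \sqrt{89670} = -407341 + 7 \sqrt{1830}$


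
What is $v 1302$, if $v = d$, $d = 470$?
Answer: $611940$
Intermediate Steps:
$v = 470$
$v 1302 = 470 \cdot 1302 = 611940$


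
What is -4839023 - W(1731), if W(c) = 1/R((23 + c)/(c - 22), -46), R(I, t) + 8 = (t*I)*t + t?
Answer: -17513285584803/3619178 ≈ -4.8390e+6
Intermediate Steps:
R(I, t) = -8 + t + I*t² (R(I, t) = -8 + ((t*I)*t + t) = -8 + ((I*t)*t + t) = -8 + (I*t² + t) = -8 + (t + I*t²) = -8 + t + I*t²)
W(c) = 1/(-54 + 2116*(23 + c)/(-22 + c)) (W(c) = 1/(-8 - 46 + ((23 + c)/(c - 22))*(-46)²) = 1/(-8 - 46 + ((23 + c)/(-22 + c))*2116) = 1/(-8 - 46 + 2116*(23 + c)/(-22 + c)) = 1/(-54 + 2116*(23 + c)/(-22 + c)))
-4839023 - W(1731) = -4839023 - (-22 + 1731)/(2*(24928 + 1031*1731)) = -4839023 - 1709/(2*(24928 + 1784661)) = -4839023 - 1709/(2*1809589) = -4839023 - 1*1709/3619178 = -4839023 - 1709/3619178 = -17513285584803/3619178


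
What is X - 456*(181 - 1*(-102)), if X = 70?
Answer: -128978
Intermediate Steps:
X - 456*(181 - 1*(-102)) = 70 - 456*(181 - 1*(-102)) = 70 - 456*(181 + 102) = 70 - 456*283 = 70 - 129048 = -128978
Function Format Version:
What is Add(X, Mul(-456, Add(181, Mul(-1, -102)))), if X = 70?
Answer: -128978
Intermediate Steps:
Add(X, Mul(-456, Add(181, Mul(-1, -102)))) = Add(70, Mul(-456, Add(181, Mul(-1, -102)))) = Add(70, Mul(-456, Add(181, 102))) = Add(70, Mul(-456, 283)) = Add(70, -129048) = -128978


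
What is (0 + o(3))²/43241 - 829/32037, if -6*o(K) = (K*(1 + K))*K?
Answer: -34693457/1385311917 ≈ -0.025044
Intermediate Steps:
o(K) = -K²*(1 + K)/6 (o(K) = -K*(1 + K)*K/6 = -K²*(1 + K)/6)
(0 + o(3))²/43241 - 829/32037 = (0 + (⅙)*3²*(-1 - 1*3))²/43241 - 829/32037 = (0 + (⅙)*9*(-1 - 3))²*(1/43241) - 829*1/32037 = (0 + (⅙)*9*(-4))²*(1/43241) - 829/32037 = (0 - 6)²*(1/43241) - 829/32037 = (-6)²*(1/43241) - 829/32037 = 36*(1/43241) - 829/32037 = 36/43241 - 829/32037 = -34693457/1385311917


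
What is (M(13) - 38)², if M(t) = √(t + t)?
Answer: (38 - √26)² ≈ 1082.5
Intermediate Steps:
M(t) = √2*√t (M(t) = √(2*t) = √2*√t)
(M(13) - 38)² = (√2*√13 - 38)² = (√26 - 38)² = (-38 + √26)²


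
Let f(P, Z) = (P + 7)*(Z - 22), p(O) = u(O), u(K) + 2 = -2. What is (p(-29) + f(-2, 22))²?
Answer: 16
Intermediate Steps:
u(K) = -4 (u(K) = -2 - 2 = -4)
p(O) = -4
f(P, Z) = (-22 + Z)*(7 + P) (f(P, Z) = (7 + P)*(-22 + Z) = (-22 + Z)*(7 + P))
(p(-29) + f(-2, 22))² = (-4 + (-154 - 22*(-2) + 7*22 - 2*22))² = (-4 + (-154 + 44 + 154 - 44))² = (-4 + 0)² = (-4)² = 16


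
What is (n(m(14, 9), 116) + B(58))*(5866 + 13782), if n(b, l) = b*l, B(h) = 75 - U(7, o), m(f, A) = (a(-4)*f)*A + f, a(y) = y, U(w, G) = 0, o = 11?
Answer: -1115318720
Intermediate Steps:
m(f, A) = f - 4*A*f (m(f, A) = (-4*f)*A + f = -4*A*f + f = f - 4*A*f)
B(h) = 75 (B(h) = 75 - 1*0 = 75 + 0 = 75)
(n(m(14, 9), 116) + B(58))*(5866 + 13782) = ((14*(1 - 4*9))*116 + 75)*(5866 + 13782) = ((14*(1 - 36))*116 + 75)*19648 = ((14*(-35))*116 + 75)*19648 = (-490*116 + 75)*19648 = (-56840 + 75)*19648 = -56765*19648 = -1115318720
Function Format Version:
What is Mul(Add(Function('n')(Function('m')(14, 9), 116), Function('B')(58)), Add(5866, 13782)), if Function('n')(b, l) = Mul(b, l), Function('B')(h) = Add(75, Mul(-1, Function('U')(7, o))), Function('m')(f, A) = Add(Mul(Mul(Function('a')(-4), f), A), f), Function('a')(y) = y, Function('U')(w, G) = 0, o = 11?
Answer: -1115318720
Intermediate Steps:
Function('m')(f, A) = Add(f, Mul(-4, A, f)) (Function('m')(f, A) = Add(Mul(Mul(-4, f), A), f) = Add(Mul(-4, A, f), f) = Add(f, Mul(-4, A, f)))
Function('B')(h) = 75 (Function('B')(h) = Add(75, Mul(-1, 0)) = Add(75, 0) = 75)
Mul(Add(Function('n')(Function('m')(14, 9), 116), Function('B')(58)), Add(5866, 13782)) = Mul(Add(Mul(Mul(14, Add(1, Mul(-4, 9))), 116), 75), Add(5866, 13782)) = Mul(Add(Mul(Mul(14, Add(1, -36)), 116), 75), 19648) = Mul(Add(Mul(Mul(14, -35), 116), 75), 19648) = Mul(Add(Mul(-490, 116), 75), 19648) = Mul(Add(-56840, 75), 19648) = Mul(-56765, 19648) = -1115318720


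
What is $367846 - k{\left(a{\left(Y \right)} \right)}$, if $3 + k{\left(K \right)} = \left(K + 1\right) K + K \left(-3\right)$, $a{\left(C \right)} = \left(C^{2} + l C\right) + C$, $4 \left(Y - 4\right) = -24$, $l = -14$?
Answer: $367009$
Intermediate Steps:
$Y = -2$ ($Y = 4 + \frac{1}{4} \left(-24\right) = 4 - 6 = -2$)
$a{\left(C \right)} = C^{2} - 13 C$ ($a{\left(C \right)} = \left(C^{2} - 14 C\right) + C = C^{2} - 13 C$)
$k{\left(K \right)} = -3 - 3 K + K \left(1 + K\right)$ ($k{\left(K \right)} = -3 + \left(\left(K + 1\right) K + K \left(-3\right)\right) = -3 + \left(\left(1 + K\right) K - 3 K\right) = -3 + \left(K \left(1 + K\right) - 3 K\right) = -3 + \left(- 3 K + K \left(1 + K\right)\right) = -3 - 3 K + K \left(1 + K\right)$)
$367846 - k{\left(a{\left(Y \right)} \right)} = 367846 - \left(-3 + \left(- 2 \left(-13 - 2\right)\right)^{2} - 2 \left(- 2 \left(-13 - 2\right)\right)\right) = 367846 - \left(-3 + \left(\left(-2\right) \left(-15\right)\right)^{2} - 2 \left(\left(-2\right) \left(-15\right)\right)\right) = 367846 - \left(-3 + 30^{2} - 60\right) = 367846 - \left(-3 + 900 - 60\right) = 367846 - 837 = 367009$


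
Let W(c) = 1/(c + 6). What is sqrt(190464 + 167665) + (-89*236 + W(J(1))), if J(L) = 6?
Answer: -252047/12 + sqrt(358129) ≈ -20405.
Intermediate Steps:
W(c) = 1/(6 + c)
sqrt(190464 + 167665) + (-89*236 + W(J(1))) = sqrt(190464 + 167665) + (-89*236 + 1/(6 + 6)) = sqrt(358129) + (-21004 + 1/12) = sqrt(358129) - 252047/12 = -252047/12 + sqrt(358129)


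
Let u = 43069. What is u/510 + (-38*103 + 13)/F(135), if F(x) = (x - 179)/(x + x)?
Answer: 67382842/2805 ≈ 24022.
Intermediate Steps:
F(x) = (-179 + x)/(2*x) (F(x) = (-179 + x)/((2*x)) = (-179 + x)*(1/(2*x)) = (-179 + x)/(2*x))
u/510 + (-38*103 + 13)/F(135) = 43069/510 + (-38*103 + 13)/(((½)*(-179 + 135)/135)) = 43069*(1/510) + (-3914 + 13)/(((½)*(1/135)*(-44))) = 43069/510 - 3901/(-22/135) = 43069/510 - 3901*(-135/22) = 43069/510 + 526635/22 = 67382842/2805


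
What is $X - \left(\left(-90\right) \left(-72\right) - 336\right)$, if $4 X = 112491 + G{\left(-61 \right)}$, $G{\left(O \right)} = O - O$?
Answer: $\frac{87915}{4} \approx 21979.0$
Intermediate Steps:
$G{\left(O \right)} = 0$
$X = \frac{112491}{4}$ ($X = \frac{112491 + 0}{4} = \frac{1}{4} \cdot 112491 = \frac{112491}{4} \approx 28123.0$)
$X - \left(\left(-90\right) \left(-72\right) - 336\right) = \frac{112491}{4} - \left(\left(-90\right) \left(-72\right) - 336\right) = \frac{112491}{4} - \left(6480 - 336\right) = \frac{112491}{4} - 6144 = \frac{87915}{4}$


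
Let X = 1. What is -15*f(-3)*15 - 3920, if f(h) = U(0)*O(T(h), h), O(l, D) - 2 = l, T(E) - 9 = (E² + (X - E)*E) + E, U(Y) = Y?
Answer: -3920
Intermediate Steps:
T(E) = 9 + E + E² + E*(1 - E) (T(E) = 9 + ((E² + (1 - E)*E) + E) = 9 + ((E² + E*(1 - E)) + E) = 9 + (E + E² + E*(1 - E)) = 9 + E + E² + E*(1 - E))
O(l, D) = 2 + l
f(h) = 0 (f(h) = 0*(2 + (9 + 2*h)) = 0*(11 + 2*h) = 0)
-15*f(-3)*15 - 3920 = -15*0*15 - 3920 = 0*15 - 3920 = 0 - 3920 = -3920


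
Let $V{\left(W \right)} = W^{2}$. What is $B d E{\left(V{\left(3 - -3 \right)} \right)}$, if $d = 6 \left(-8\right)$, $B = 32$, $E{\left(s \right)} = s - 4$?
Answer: $-49152$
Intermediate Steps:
$E{\left(s \right)} = -4 + s$
$d = -48$
$B d E{\left(V{\left(3 - -3 \right)} \right)} = 32 \left(-48\right) \left(-4 + \left(3 - -3\right)^{2}\right) = - 1536 \left(-4 + \left(3 + 3\right)^{2}\right) = - 1536 \left(-4 + 6^{2}\right) = - 1536 \left(-4 + 36\right) = \left(-1536\right) 32 = -49152$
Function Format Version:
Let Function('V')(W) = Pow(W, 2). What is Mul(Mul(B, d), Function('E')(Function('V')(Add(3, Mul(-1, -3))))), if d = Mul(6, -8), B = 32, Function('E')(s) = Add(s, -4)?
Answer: -49152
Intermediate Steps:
Function('E')(s) = Add(-4, s)
d = -48
Mul(Mul(B, d), Function('E')(Function('V')(Add(3, Mul(-1, -3))))) = Mul(Mul(32, -48), Add(-4, Pow(Add(3, Mul(-1, -3)), 2))) = Mul(-1536, Add(-4, Pow(Add(3, 3), 2))) = Mul(-1536, Add(-4, Pow(6, 2))) = Mul(-1536, Add(-4, 36)) = Mul(-1536, 32) = -49152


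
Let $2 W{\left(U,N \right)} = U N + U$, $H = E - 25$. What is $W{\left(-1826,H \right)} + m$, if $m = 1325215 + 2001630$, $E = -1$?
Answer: $3349670$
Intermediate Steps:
$H = -26$ ($H = -1 - 25 = -26$)
$W{\left(U,N \right)} = \frac{U}{2} + \frac{N U}{2}$ ($W{\left(U,N \right)} = \frac{U N + U}{2} = \frac{N U + U}{2} = \frac{U + N U}{2} = \frac{U}{2} + \frac{N U}{2}$)
$m = 3326845$
$W{\left(-1826,H \right)} + m = \frac{1}{2} \left(-1826\right) \left(1 - 26\right) + 3326845 = \frac{1}{2} \left(-1826\right) \left(-25\right) + 3326845 = 22825 + 3326845 = 3349670$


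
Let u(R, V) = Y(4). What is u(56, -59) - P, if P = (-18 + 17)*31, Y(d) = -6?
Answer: 25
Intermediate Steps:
P = -31 (P = -1*31 = -31)
u(R, V) = -6
u(56, -59) - P = -6 - 1*(-31) = -6 + 31 = 25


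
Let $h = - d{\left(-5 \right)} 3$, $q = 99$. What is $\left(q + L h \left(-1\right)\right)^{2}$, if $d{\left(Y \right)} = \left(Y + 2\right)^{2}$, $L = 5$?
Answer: $54756$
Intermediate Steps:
$d{\left(Y \right)} = \left(2 + Y\right)^{2}$
$h = -27$ ($h = - \left(2 - 5\right)^{2} \cdot 3 = - \left(-3\right)^{2} \cdot 3 = \left(-1\right) 9 \cdot 3 = \left(-9\right) 3 = -27$)
$\left(q + L h \left(-1\right)\right)^{2} = \left(99 + 5 \left(-27\right) \left(-1\right)\right)^{2} = \left(99 - -135\right)^{2} = \left(99 + 135\right)^{2} = 234^{2} = 54756$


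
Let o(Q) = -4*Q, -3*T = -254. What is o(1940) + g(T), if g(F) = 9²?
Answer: -7679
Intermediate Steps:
T = 254/3 (T = -⅓*(-254) = 254/3 ≈ 84.667)
g(F) = 81
o(1940) + g(T) = -4*1940 + 81 = -7760 + 81 = -7679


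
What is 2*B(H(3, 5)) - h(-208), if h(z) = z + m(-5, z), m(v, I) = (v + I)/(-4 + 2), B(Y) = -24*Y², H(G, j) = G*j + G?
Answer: -30901/2 ≈ -15451.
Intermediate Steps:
H(G, j) = G + G*j
m(v, I) = -I/2 - v/2 (m(v, I) = (I + v)/(-2) = (I + v)*(-½) = -I/2 - v/2)
h(z) = 5/2 + z/2 (h(z) = z + (-z/2 - ½*(-5)) = z + (-z/2 + 5/2) = z + (5/2 - z/2) = 5/2 + z/2)
2*B(H(3, 5)) - h(-208) = 2*(-24*9*(1 + 5)²) - (5/2 + (½)*(-208)) = 2*(-24*(3*6)²) - (5/2 - 104) = 2*(-24*18²) - 1*(-203/2) = 2*(-24*324) + 203/2 = 2*(-7776) + 203/2 = -15552 + 203/2 = -30901/2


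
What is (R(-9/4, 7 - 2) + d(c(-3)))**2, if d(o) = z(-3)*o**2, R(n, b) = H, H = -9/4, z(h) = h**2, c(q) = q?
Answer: 99225/16 ≈ 6201.6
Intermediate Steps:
H = -9/4 (H = -9*1/4 = -9/4 ≈ -2.2500)
R(n, b) = -9/4
d(o) = 9*o**2 (d(o) = (-3)**2*o**2 = 9*o**2)
(R(-9/4, 7 - 2) + d(c(-3)))**2 = (-9/4 + 9*(-3)**2)**2 = (-9/4 + 9*9)**2 = (-9/4 + 81)**2 = (315/4)**2 = 99225/16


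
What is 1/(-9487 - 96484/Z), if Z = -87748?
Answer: -21937/208092198 ≈ -0.00010542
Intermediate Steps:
1/(-9487 - 96484/Z) = 1/(-9487 - 96484/(-87748)) = 1/(-9487 - 96484*(-1/87748)) = 1/(-9487 + 24121/21937) = 1/(-208092198/21937) = -21937/208092198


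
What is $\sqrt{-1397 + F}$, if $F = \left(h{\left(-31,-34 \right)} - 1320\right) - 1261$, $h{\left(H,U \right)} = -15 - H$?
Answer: $i \sqrt{3962} \approx 62.944 i$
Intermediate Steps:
$F = -2565$ ($F = \left(\left(-15 - -31\right) - 1320\right) - 1261 = \left(\left(-15 + 31\right) - 1320\right) - 1261 = \left(16 - 1320\right) - 1261 = -1304 - 1261 = -2565$)
$\sqrt{-1397 + F} = \sqrt{-1397 - 2565} = \sqrt{-3962} = i \sqrt{3962}$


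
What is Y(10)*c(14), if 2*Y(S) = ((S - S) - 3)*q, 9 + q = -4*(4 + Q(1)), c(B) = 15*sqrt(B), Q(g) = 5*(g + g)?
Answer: 2925*sqrt(14)/2 ≈ 5472.2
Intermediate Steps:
Q(g) = 10*g (Q(g) = 5*(2*g) = 10*g)
q = -65 (q = -9 - 4*(4 + 10*1) = -9 - 4*(4 + 10) = -9 - 4*14 = -9 - 56 = -65)
Y(S) = 195/2 (Y(S) = (((S - S) - 3)*(-65))/2 = ((0 - 3)*(-65))/2 = (-3*(-65))/2 = (1/2)*195 = 195/2)
Y(10)*c(14) = 195*(15*sqrt(14))/2 = 2925*sqrt(14)/2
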